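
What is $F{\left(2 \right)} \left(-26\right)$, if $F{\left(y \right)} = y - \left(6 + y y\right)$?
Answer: $208$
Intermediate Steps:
$F{\left(y \right)} = -6 + y - y^{2}$ ($F{\left(y \right)} = y - \left(6 + y^{2}\right) = -6 + y - y^{2}$)
$F{\left(2 \right)} \left(-26\right) = \left(-6 + 2 - 2^{2}\right) \left(-26\right) = \left(-6 + 2 - 4\right) \left(-26\right) = \left(-8\right) \left(-26\right) = 208$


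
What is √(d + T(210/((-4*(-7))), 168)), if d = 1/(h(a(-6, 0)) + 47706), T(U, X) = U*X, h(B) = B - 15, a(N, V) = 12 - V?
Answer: √2867226071043/47703 ≈ 35.496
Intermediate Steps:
h(B) = -15 + B
d = 1/47703 (d = 1/((-15 + (12 - 1*0)) + 47706) = 1/((-15 + (12 + 0)) + 47706) = 1/((-15 + 12) + 47706) = 1/(-3 + 47706) = 1/47703 ≈ 2.0963e-5)
√(d + T(210/((-4*(-7))), 168)) = √(1/47703 + (210/((-4*(-7))))*168) = √(1/47703 + (210/28)*168) = √(1/47703 + (210*(1/28))*168) = √(1/47703 + (15/2)*168) = √(1/47703 + 1260) = √(60105781/47703) = √2867226071043/47703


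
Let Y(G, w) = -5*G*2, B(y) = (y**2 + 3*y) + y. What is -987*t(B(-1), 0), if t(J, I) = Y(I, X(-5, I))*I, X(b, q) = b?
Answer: 0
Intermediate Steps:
B(y) = y**2 + 4*y
Y(G, w) = -10*G
t(J, I) = -10*I**2 (t(J, I) = (-10*I)*I = -10*I**2)
-987*t(B(-1), 0) = -(-9870)*0**2 = -(-9870)*0 = -987*0 = 0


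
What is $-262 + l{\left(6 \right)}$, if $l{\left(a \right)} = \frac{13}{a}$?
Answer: $- \frac{1559}{6} \approx -259.83$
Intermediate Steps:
$-262 + l{\left(6 \right)} = -262 + \frac{13}{6} = - \frac{1559}{6}$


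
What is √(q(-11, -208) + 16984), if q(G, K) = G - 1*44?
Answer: 9*√209 ≈ 130.11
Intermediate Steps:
q(G, K) = -44 + G (q(G, K) = G - 44 = -44 + G)
√(q(-11, -208) + 16984) = √((-44 - 11) + 16984) = √(-55 + 16984) = √16929 = 9*√209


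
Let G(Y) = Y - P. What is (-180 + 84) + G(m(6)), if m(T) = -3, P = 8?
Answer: -107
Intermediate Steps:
G(Y) = -8 + Y (G(Y) = Y - 1*8 = Y - 8 = -8 + Y)
(-180 + 84) + G(m(6)) = (-180 + 84) + (-8 - 3) = -96 - 11 = -107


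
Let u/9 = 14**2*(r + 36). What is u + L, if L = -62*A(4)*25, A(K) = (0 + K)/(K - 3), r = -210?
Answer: -313136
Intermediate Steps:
A(K) = K/(-3 + K)
u = -306936 (u = 9*(14**2*(-210 + 36)) = 9*(196*(-174)) = 9*(-34104) = -306936)
L = -6200 (L = -248/(-3 + 4)*25 = -248/1*25 = -248*25 = -6200)
u + L = -306936 - 6200 = -313136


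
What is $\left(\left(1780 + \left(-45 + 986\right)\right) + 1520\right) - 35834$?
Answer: $-31593$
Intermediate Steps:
$\left(\left(1780 + \left(-45 + 986\right)\right) + 1520\right) - 35834 = \left(\left(1780 + 941\right) + 1520\right) - 35834 = \left(2721 + 1520\right) - 35834 = 4241 - 35834 = -31593$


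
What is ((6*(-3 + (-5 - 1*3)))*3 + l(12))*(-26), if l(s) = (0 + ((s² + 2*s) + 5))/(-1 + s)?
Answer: 52130/11 ≈ 4739.1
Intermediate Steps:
l(s) = (5 + s² + 2*s)/(-1 + s) (l(s) = (0 + (5 + s² + 2*s))/(-1 + s) = (5 + s² + 2*s)/(-1 + s))
((6*(-3 + (-5 - 1*3)))*3 + l(12))*(-26) = ((6*(-3 + (-5 - 1*3)))*3 + (5 + 12² + 2*12)/(-1 + 12))*(-26) = ((6*(-3 + (-5 - 3)))*3 + (5 + 144 + 24)/11)*(-26) = ((6*(-3 - 8))*3 + (1/11)*173)*(-26) = ((6*(-11))*3 + 173/11)*(-26) = (-66*3 + 173/11)*(-26) = (-198 + 173/11)*(-26) = -2005/11*(-26) = 52130/11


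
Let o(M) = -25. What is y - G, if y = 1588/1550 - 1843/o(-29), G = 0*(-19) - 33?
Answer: 83502/775 ≈ 107.74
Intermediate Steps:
G = -33 (G = 0 - 33 = -33)
y = 57927/775 (y = 1588/1550 - 1843/(-25) = 1588*(1/1550) - 1843*(-1/25) = 794/775 + 1843/25 = 57927/775 ≈ 74.745)
y - G = 57927/775 - 1*(-33) = 57927/775 + 33 = 83502/775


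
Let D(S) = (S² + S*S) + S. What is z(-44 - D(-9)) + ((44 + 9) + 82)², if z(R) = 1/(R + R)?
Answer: 7180649/394 ≈ 18225.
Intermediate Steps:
D(S) = S + 2*S² (D(S) = (S² + S²) + S = 2*S² + S = S + 2*S²)
z(R) = 1/(2*R)
z(-44 - D(-9)) + ((44 + 9) + 82)² = 1/(2*(-44 - (-9)*(1 + 2*(-9)))) + ((44 + 9) + 82)² = 1/(2*(-44 - (-9)*(1 - 18))) + (53 + 82)² = 1/(2*(-44 - (-9)*(-17))) + 135² = 1/(2*(-44 - 1*153)) + 18225 = 1/(2*(-44 - 153)) + 18225 = (½)/(-197) + 18225 = (½)*(-1/197) + 18225 = -1/394 + 18225 = 7180649/394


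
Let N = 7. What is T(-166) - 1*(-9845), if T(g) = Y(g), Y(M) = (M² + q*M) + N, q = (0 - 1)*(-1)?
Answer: 37242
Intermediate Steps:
q = 1 (q = -1*(-1) = 1)
Y(M) = 7 + M + M² (Y(M) = (M² + 1*M) + 7 = (M² + M) + 7 = (M + M²) + 7 = 7 + M + M²)
T(g) = 7 + g + g²
T(-166) - 1*(-9845) = (7 - 166 + (-166)²) - 1*(-9845) = (7 - 166 + 27556) + 9845 = 27397 + 9845 = 37242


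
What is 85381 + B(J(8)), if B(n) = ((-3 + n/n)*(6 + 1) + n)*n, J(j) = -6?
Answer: 85501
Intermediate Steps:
B(n) = n*(-14 + n) (B(n) = ((-3 + 1)*7 + n)*n = (-2*7 + n)*n = (-14 + n)*n = n*(-14 + n))
85381 + B(J(8)) = 85381 - 6*(-14 - 6) = 85381 - 6*(-20) = 85381 + 120 = 85501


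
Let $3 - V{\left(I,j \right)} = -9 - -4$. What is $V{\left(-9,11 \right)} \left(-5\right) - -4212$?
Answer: $4172$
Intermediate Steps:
$V{\left(I,j \right)} = 8$ ($V{\left(I,j \right)} = 3 - \left(-9 - -4\right) = 3 - \left(-9 + 4\right) = 3 - -5 = 3 + 5 = 8$)
$V{\left(-9,11 \right)} \left(-5\right) - -4212 = 8 \left(-5\right) - -4212 = -40 + 4212 = 4172$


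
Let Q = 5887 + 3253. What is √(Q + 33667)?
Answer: √42807 ≈ 206.90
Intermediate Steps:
Q = 9140
√(Q + 33667) = √(9140 + 33667) = √42807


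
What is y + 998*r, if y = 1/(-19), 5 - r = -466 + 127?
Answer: 6522927/19 ≈ 3.4331e+5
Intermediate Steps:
r = 344 (r = 5 - (-466 + 127) = 5 - 1*(-339) = 5 + 339 = 344)
y = -1/19 ≈ -0.052632
y + 998*r = -1/19 + 998*344 = -1/19 + 343312 = 6522927/19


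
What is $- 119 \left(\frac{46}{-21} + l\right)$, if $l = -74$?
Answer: $\frac{27200}{3} \approx 9066.7$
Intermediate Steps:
$- 119 \left(\frac{46}{-21} + l\right) = - 119 \left(\frac{46}{-21} - 74\right) = - 119 \left(46 \left(- \frac{1}{21}\right) - 74\right) = - 119 \left(- \frac{46}{21} - 74\right) = \left(-119\right) \left(- \frac{1600}{21}\right) = \frac{27200}{3}$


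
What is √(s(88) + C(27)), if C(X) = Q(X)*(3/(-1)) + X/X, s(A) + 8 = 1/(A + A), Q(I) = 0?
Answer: I*√13541/44 ≈ 2.6447*I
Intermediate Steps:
s(A) = -8 + 1/(2*A) (s(A) = -8 + 1/(A + A) = -8 + 1/(2*A))
C(X) = 1 (C(X) = 0*(3/(-1)) + X/X = 0*(3*(-1)) + 1 = 0*(-3) + 1 = 0 + 1 = 1)
√(s(88) + C(27)) = √((-8 + (½)/88) + 1) = √((-8 + (½)*(1/88)) + 1) = √((-8 + 1/176) + 1) = √(-1407/176 + 1) = √(-1231/176) = I*√13541/44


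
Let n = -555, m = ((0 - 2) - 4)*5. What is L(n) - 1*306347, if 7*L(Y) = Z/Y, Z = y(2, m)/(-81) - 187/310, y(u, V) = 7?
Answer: -29884869748133/97552350 ≈ -3.0635e+5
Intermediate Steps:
m = -30 (m = (-2 - 4)*5 = -6*5 = -30)
Z = -17317/25110 (Z = 7/(-81) - 187/310 = 7*(-1/81) - 187*1/310 = -7/81 - 187/310 = -17317/25110 ≈ -0.68965)
L(Y) = -17317/(175770*Y) (L(Y) = (-17317/(25110*Y))/7 = -17317/(175770*Y))
L(n) - 1*306347 = -17317/175770/(-555) - 1*306347 = -17317/175770*(-1/555) - 306347 = 17317/97552350 - 306347 = -29884869748133/97552350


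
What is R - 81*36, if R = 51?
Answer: -2865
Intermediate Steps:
R - 81*36 = 51 - 81*36 = 51 - 2916 = -2865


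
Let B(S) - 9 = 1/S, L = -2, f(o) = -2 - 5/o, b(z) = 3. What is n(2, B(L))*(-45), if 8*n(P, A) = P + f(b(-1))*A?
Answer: 2625/16 ≈ 164.06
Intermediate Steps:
B(S) = 9 + 1/S
n(P, A) = -11*A/24 + P/8 (n(P, A) = (P + (-2 - 5/3)*A)/8 = (P - 11*A/3)/8 = -11*A/24 + P/8)
n(2, B(L))*(-45) = (-11*(9 + 1/(-2))/24 + (⅛)*2)*(-45) = (-11*(9 - ½)/24 + ¼)*(-45) = (-11/24*17/2 + ¼)*(-45) = (-187/48 + ¼)*(-45) = -175/48*(-45) = 2625/16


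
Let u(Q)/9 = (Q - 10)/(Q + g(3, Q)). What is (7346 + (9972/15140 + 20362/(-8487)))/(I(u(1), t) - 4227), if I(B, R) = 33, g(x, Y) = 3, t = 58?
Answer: -235921812991/134725099230 ≈ -1.7511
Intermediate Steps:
u(Q) = 9*(-10 + Q)/(3 + Q) (u(Q) = 9*((Q - 10)/(Q + 3)) = 9*((-10 + Q)/(3 + Q)) = 9*(-10 + Q)/(3 + Q))
(7346 + (9972/15140 + 20362/(-8487)))/(I(u(1), t) - 4227) = (7346 + (9972/15140 + 20362/(-8487)))/(33 - 4227) = (7346 + (9972*(1/15140) + 20362*(-1/8487)))/(-4194) = (7346 + (2493/3785 - 20362/8487))*(-1/4194) = (7346 - 55912079/32123295)*(-1/4194) = (235921812991/32123295)*(-1/4194) = -235921812991/134725099230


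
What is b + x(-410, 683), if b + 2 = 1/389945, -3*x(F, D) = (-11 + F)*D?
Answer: 112123615468/1169835 ≈ 95846.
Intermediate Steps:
x(F, D) = -D*(-11 + F)/3 (x(F, D) = -(-11 + F)*D/3 = -D*(-11 + F)/3)
b = -779889/389945 (b = -2 + 1/389945 = -779889/389945 ≈ -2.0000)
b + x(-410, 683) = -779889/389945 + (⅓)*683*(11 - 1*(-410)) = -779889/389945 + (⅓)*683*(11 + 410) = -779889/389945 + (⅓)*683*421 = -779889/389945 + 287543/3 = 112123615468/1169835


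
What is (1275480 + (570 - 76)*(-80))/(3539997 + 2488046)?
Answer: 1235960/6028043 ≈ 0.20503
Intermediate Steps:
(1275480 + (570 - 76)*(-80))/(3539997 + 2488046) = (1275480 + 494*(-80))/6028043 = (1275480 - 39520)*(1/6028043) = 1235960*(1/6028043) = 1235960/6028043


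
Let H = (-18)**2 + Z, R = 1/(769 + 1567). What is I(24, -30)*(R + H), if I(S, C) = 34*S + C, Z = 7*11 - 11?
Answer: 358039113/1168 ≈ 3.0654e+5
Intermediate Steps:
Z = 66 (Z = 77 - 11 = 66)
I(S, C) = C + 34*S
R = 1/2336 ≈ 0.00042808
H = 390 (H = (-18)**2 + 66 = 324 + 66 = 390)
I(24, -30)*(R + H) = (-30 + 34*24)*(1/2336 + 390) = (-30 + 816)*(911041/2336) = 786*(911041/2336) = 358039113/1168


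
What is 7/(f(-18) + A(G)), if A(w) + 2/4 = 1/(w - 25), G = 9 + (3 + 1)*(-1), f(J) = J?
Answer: -20/53 ≈ -0.37736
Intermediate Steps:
G = 5 (G = 9 + 4*(-1) = 9 - 4 = 5)
A(w) = -1/2 + 1/(-25 + w) (A(w) = -1/2 + 1/(w - 25) = -1/2 + 1/(-25 + w))
7/(f(-18) + A(G)) = 7/(-18 + (27 - 1*5)/(2*(-25 + 5))) = 7/(-18 + (1/2)*(27 - 5)/(-20)) = 7/(-18 + (1/2)*(-1/20)*22) = 7/(-18 - 11/20) = 7/(-371/20) = -20/371*7 = -20/53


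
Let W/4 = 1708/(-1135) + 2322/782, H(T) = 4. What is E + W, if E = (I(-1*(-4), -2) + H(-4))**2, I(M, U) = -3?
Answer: 3043413/443785 ≈ 6.8579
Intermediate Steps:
W = 2599628/443785 (W = 4*(1708/(-1135) + 2322/782) = 4*(1708*(-1/1135) + 2322*(1/782)) = 4*(-1708/1135 + 1161/391) = 4*(649907/443785) = 2599628/443785 ≈ 5.8579)
E = 1 (E = (-3 + 4)**2 = 1**2 = 1)
E + W = 1 + 2599628/443785 = 3043413/443785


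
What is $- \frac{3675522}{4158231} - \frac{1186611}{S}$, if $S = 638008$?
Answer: $- \frac{346629289777}{126332602088} \approx -2.7438$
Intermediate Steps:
$- \frac{3675522}{4158231} - \frac{1186611}{S} = - \frac{3675522}{4158231} - \frac{1186611}{638008} = \left(-3675522\right) \frac{1}{4158231} - \frac{1186611}{638008} = - \frac{1225174}{1386077} - \frac{1186611}{638008} = - \frac{346629289777}{126332602088}$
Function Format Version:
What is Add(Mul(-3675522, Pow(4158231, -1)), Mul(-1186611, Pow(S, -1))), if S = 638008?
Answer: Rational(-346629289777, 126332602088) ≈ -2.7438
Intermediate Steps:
Add(Mul(-3675522, Pow(4158231, -1)), Mul(-1186611, Pow(S, -1))) = Add(Mul(-3675522, Pow(4158231, -1)), Mul(-1186611, Pow(638008, -1))) = Add(Mul(-3675522, Rational(1, 4158231)), Mul(-1186611, Rational(1, 638008))) = Add(Rational(-1225174, 1386077), Rational(-1186611, 638008)) = Rational(-346629289777, 126332602088)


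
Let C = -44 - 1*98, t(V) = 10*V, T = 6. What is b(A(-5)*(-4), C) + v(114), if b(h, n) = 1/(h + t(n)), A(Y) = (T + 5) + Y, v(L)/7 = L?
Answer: 1152311/1444 ≈ 798.00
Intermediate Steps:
v(L) = 7*L
A(Y) = 11 + Y (A(Y) = (6 + 5) + Y = 11 + Y)
C = -142 (C = -44 - 98 = -142)
b(h, n) = 1/(h + 10*n)
b(A(-5)*(-4), C) + v(114) = 1/((11 - 5)*(-4) + 10*(-142)) + 7*114 = 1/(6*(-4) - 1420) + 798 = 1/(-24 - 1420) + 798 = 1/(-1444) + 798 = -1/1444 + 798 = 1152311/1444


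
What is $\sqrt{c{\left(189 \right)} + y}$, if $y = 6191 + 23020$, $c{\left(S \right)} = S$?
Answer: $70 \sqrt{6} \approx 171.46$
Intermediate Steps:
$y = 29211$
$\sqrt{c{\left(189 \right)} + y} = \sqrt{189 + 29211} = \sqrt{29400} = 70 \sqrt{6}$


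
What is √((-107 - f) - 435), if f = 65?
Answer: I*√607 ≈ 24.637*I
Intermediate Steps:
√((-107 - f) - 435) = √((-107 - 1*65) - 435) = √((-107 - 65) - 435) = √(-172 - 435) = √(-607) = I*√607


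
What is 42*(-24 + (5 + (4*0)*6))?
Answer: -798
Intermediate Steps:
42*(-24 + (5 + (4*0)*6)) = 42*(-24 + (5 + 0*6)) = 42*(-24 + (5 + 0)) = 42*(-24 + 5) = 42*(-19) = -798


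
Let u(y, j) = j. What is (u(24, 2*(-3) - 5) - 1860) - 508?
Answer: -2379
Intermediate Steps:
(u(24, 2*(-3) - 5) - 1860) - 508 = ((2*(-3) - 5) - 1860) - 508 = ((-6 - 5) - 1860) - 508 = (-11 - 1860) - 508 = -1871 - 508 = -2379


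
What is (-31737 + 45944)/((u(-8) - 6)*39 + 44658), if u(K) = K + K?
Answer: 14207/43800 ≈ 0.32436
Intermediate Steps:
u(K) = 2*K
(-31737 + 45944)/((u(-8) - 6)*39 + 44658) = (-31737 + 45944)/((2*(-8) - 6)*39 + 44658) = 14207/((-16 - 6)*39 + 44658) = 14207/(-22*39 + 44658) = 14207/(-858 + 44658) = 14207/43800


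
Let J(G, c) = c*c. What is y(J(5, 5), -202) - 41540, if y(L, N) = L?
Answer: -41515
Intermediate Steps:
J(G, c) = c²
y(J(5, 5), -202) - 41540 = 5² - 41540 = 25 - 41540 = -41515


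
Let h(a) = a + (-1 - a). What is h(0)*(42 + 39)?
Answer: -81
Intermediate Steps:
h(a) = -1
h(0)*(42 + 39) = -(42 + 39) = -1*81 = -81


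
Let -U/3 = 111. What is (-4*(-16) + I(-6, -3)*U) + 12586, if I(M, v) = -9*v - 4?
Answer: 4991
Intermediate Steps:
U = -333 (U = -3*111 = -333)
I(M, v) = -4 - 9*v
(-4*(-16) + I(-6, -3)*U) + 12586 = (-4*(-16) + (-4 - 9*(-3))*(-333)) + 12586 = (64 + (-4 + 27)*(-333)) + 12586 = (64 + 23*(-333)) + 12586 = (64 - 7659) + 12586 = -7595 + 12586 = 4991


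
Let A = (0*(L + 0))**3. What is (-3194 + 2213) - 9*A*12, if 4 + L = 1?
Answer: -981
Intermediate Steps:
L = -3 (L = -4 + 1 = -3)
A = 0 (A = (0*(-3 + 0))**3 = (0*(-3))**3 = 0**3 = 0)
(-3194 + 2213) - 9*A*12 = (-3194 + 2213) - 9*0*12 = -981 + 0*12 = -981 + 0 = -981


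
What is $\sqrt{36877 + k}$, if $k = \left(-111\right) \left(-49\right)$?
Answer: $2 \sqrt{10579} \approx 205.71$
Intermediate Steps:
$k = 5439$
$\sqrt{36877 + k} = \sqrt{36877 + 5439} = \sqrt{42316} = 2 \sqrt{10579}$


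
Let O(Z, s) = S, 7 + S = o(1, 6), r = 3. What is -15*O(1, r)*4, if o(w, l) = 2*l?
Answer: -300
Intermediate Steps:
S = 5 (S = -7 + 2*6 = -7 + 12 = 5)
O(Z, s) = 5
-15*O(1, r)*4 = -15*5*4 = -75*4 = -300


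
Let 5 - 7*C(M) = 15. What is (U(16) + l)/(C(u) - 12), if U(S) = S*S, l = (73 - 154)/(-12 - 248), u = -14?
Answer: -466487/24440 ≈ -19.087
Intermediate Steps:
C(M) = -10/7 (C(M) = 5/7 - ⅐*15 = 5/7 - 15/7 = -10/7)
l = 81/260 (l = -81/(-260) = -81*(-1/260) = 81/260 ≈ 0.31154)
U(S) = S²
(U(16) + l)/(C(u) - 12) = (16² + 81/260)/(-10/7 - 12) = (256 + 81/260)/(-94/7) = (66641/260)*(-7/94) = -466487/24440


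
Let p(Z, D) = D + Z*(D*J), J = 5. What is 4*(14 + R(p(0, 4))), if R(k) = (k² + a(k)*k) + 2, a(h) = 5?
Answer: 208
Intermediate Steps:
p(Z, D) = D + 5*D*Z (p(Z, D) = D + Z*(D*5) = D + Z*(5*D) = D + 5*D*Z)
R(k) = 2 + k² + 5*k (R(k) = (k² + 5*k) + 2 = 2 + k² + 5*k)
4*(14 + R(p(0, 4))) = 4*(14 + (2 + (4*(1 + 5*0))² + 5*(4*(1 + 5*0)))) = 4*(14 + (2 + (4*(1 + 0))² + 5*(4*(1 + 0)))) = 4*(14 + (2 + (4*1)² + 5*(4*1))) = 4*(14 + (2 + 4² + 5*4)) = 4*(14 + (2 + 16 + 20)) = 4*(14 + 38) = 4*52 = 208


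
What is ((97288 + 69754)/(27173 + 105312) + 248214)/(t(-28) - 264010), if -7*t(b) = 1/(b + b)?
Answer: -12890841142144/13711126888715 ≈ -0.94017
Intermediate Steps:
t(b) = -1/(14*b) (t(b) = -1/(7*(b + b)) = -1/(2*b)/7 = -1/(14*b))
((97288 + 69754)/(27173 + 105312) + 248214)/(t(-28) - 264010) = ((97288 + 69754)/(27173 + 105312) + 248214)/(-1/14/(-28) - 264010) = (167042/132485 + 248214)/(-1/14*(-1/28) - 264010) = (167042*(1/132485) + 248214)/(1/392 - 264010) = (167042/132485 + 248214)/(-103491919/392) = (32884798832/132485)*(-392/103491919) = -12890841142144/13711126888715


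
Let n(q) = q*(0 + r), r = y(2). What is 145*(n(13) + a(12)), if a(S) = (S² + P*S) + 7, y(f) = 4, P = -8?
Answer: 15515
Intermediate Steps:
r = 4
n(q) = 4*q (n(q) = q*(0 + 4) = q*4 = 4*q)
a(S) = 7 + S² - 8*S (a(S) = (S² - 8*S) + 7 = 7 + S² - 8*S)
145*(n(13) + a(12)) = 145*(4*13 + (7 + 12² - 8*12)) = 145*(52 + (7 + 144 - 96)) = 145*(52 + 55) = 145*107 = 15515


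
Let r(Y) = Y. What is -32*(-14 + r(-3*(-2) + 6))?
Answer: 64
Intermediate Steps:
-32*(-14 + r(-3*(-2) + 6)) = -32*(-14 + (-3*(-2) + 6)) = -32*(-14 + (6 + 6)) = -32*(-14 + 12) = -32*(-2) = 64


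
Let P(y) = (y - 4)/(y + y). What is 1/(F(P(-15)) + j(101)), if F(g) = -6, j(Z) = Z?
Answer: 1/95 ≈ 0.010526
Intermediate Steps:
P(y) = (-4 + y)/(2*y) (P(y) = (-4 + y)/((2*y)) = (-4 + y)*(1/(2*y)) = (-4 + y)/(2*y))
1/(F(P(-15)) + j(101)) = 1/(-6 + 101) = 1/95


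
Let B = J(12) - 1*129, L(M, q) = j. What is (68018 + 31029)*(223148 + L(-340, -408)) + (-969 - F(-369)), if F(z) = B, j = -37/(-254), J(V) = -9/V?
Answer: 11227894000787/508 ≈ 2.2102e+10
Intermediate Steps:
j = 37/254 (j = -37*(-1/254) = 37/254 ≈ 0.14567)
L(M, q) = 37/254
B = -519/4 (B = -9/12 - 1*129 = -9*1/12 - 129 = -¾ - 129 = -519/4 ≈ -129.75)
F(z) = -519/4
(68018 + 31029)*(223148 + L(-340, -408)) + (-969 - F(-369)) = (68018 + 31029)*(223148 + 37/254) + (-969 - 1*(-519/4)) = 99047*(56679629/254) + (-969 + 519/4) = 5613947213563/254 - 3357/4 = 11227894000787/508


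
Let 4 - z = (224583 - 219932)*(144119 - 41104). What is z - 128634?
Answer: -479251395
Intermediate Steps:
z = -479122761 (z = 4 - (224583 - 219932)*(144119 - 41104) = 4 - 4651*103015 = 4 - 1*479122765 = 4 - 479122765 = -479122761)
z - 128634 = -479122761 - 128634 = -479251395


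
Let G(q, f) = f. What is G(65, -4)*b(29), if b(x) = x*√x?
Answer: -116*√29 ≈ -624.68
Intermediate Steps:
b(x) = x^(3/2)
G(65, -4)*b(29) = -116*√29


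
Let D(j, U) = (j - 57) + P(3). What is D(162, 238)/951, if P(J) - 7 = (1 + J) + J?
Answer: 119/951 ≈ 0.12513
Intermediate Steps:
P(J) = 8 + 2*J (P(J) = 7 + ((1 + J) + J) = 7 + (1 + 2*J) = 8 + 2*J)
D(j, U) = -43 + j (D(j, U) = (j - 57) + (8 + 2*3) = (-57 + j) + (8 + 6) = (-57 + j) + 14 = -43 + j)
D(162, 238)/951 = (-43 + 162)/951 = 119*(1/951) = 119/951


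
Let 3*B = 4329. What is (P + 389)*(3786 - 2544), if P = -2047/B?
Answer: 231541920/481 ≈ 4.8138e+5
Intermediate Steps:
B = 1443 (B = (⅓)*4329 = 1443)
P = -2047/1443 ≈ -1.4186
(P + 389)*(3786 - 2544) = (-2047/1443 + 389)*(3786 - 2544) = (559280/1443)*1242 = 231541920/481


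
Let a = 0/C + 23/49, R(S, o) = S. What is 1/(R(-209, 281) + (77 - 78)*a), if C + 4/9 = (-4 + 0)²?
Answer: -49/10264 ≈ -0.0047740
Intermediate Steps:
C = 140/9 (C = -4/9 + (-4 + 0)² = -4/9 + (-4)² = -4/9 + 16 = 140/9 ≈ 15.556)
a = 23/49 (a = 0/(140/9) + 23/49 = 0*(9/140) + 23*(1/49) = 0 + 23/49 = 23/49 ≈ 0.46939)
1/(R(-209, 281) + (77 - 78)*a) = 1/(-209 + (77 - 78)*(23/49)) = 1/(-209 - 1*23/49) = 1/(-209 - 23/49) = 1/(-10264/49) = -49/10264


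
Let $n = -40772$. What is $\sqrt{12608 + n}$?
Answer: $2 i \sqrt{7041} \approx 167.82 i$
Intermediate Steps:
$\sqrt{12608 + n} = \sqrt{12608 - 40772} = \sqrt{-28164} = 2 i \sqrt{7041}$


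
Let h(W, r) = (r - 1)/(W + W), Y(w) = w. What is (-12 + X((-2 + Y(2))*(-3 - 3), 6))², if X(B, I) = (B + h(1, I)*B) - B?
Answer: 144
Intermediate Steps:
h(W, r) = (-1 + r)/(2*W) (h(W, r) = (-1 + r)/((2*W)) = (-1 + r)*(1/(2*W)) = (-1 + r)/(2*W))
X(B, I) = B*(-½ + I/2) (X(B, I) = (B + ((½)*(-1 + I)/1)*B) - B = (B + ((½)*1*(-1 + I))*B) - B = (B + (-½ + I/2)*B) - B = (B + B*(-½ + I/2)) - B = B*(-½ + I/2))
(-12 + X((-2 + Y(2))*(-3 - 3), 6))² = (-12 + ((-2 + 2)*(-3 - 3))*(-1 + 6)/2)² = (-12 + (½)*(0*(-6))*5)² = (-12 + (½)*0*5)² = (-12 + 0)² = (-12)² = 144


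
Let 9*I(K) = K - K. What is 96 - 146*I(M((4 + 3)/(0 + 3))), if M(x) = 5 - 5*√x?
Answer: 96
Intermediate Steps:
I(K) = 0 (I(K) = (K - K)/9 = (⅑)*0 = 0)
96 - 146*I(M((4 + 3)/(0 + 3))) = 96 - 146*0 = 96 + 0 = 96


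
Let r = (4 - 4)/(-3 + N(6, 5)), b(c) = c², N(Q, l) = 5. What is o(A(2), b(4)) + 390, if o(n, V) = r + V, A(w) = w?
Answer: 406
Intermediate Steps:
r = 0 (r = (4 - 4)/(-3 + 5) = 0/2 = 0*(½) = 0)
o(n, V) = V (o(n, V) = 0 + V = V)
o(A(2), b(4)) + 390 = 4² + 390 = 16 + 390 = 406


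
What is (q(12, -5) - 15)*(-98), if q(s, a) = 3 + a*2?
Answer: 2156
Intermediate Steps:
q(s, a) = 3 + 2*a
(q(12, -5) - 15)*(-98) = ((3 + 2*(-5)) - 15)*(-98) = ((3 - 10) - 15)*(-98) = (-7 - 15)*(-98) = -22*(-98) = 2156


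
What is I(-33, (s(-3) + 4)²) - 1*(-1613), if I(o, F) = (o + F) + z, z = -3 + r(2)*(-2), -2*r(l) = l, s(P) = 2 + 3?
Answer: 1660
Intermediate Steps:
s(P) = 5
r(l) = -l/2
z = -1 (z = -3 - ½*2*(-2) = -3 - 1*(-2) = -3 + 2 = -1)
I(o, F) = -1 + F + o (I(o, F) = (o + F) - 1 = (F + o) - 1 = -1 + F + o)
I(-33, (s(-3) + 4)²) - 1*(-1613) = (-1 + (5 + 4)² - 33) - 1*(-1613) = (-1 + 9² - 33) + 1613 = (-1 + 81 - 33) + 1613 = 47 + 1613 = 1660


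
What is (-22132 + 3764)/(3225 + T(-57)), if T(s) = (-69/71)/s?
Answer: -6194608/1087637 ≈ -5.6955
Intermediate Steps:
T(s) = -69/(71*s) (T(s) = (-69*1/71)/s = -69/(71*s))
(-22132 + 3764)/(3225 + T(-57)) = (-22132 + 3764)/(3225 - 69/71/(-57)) = -18368/(3225 - 69/71*(-1/57)) = -18368/(3225 + 23/1349) = -18368/4350548/1349 = -18368*1349/4350548 = -6194608/1087637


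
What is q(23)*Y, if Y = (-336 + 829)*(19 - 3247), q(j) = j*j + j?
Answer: -878455008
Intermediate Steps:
q(j) = j + j² (q(j) = j² + j = j + j²)
Y = -1591404 (Y = 493*(-3228) = -1591404)
q(23)*Y = (23*(1 + 23))*(-1591404) = (23*24)*(-1591404) = 552*(-1591404) = -878455008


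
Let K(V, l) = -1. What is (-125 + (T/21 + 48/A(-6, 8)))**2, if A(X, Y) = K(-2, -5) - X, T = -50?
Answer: 152942689/11025 ≈ 13872.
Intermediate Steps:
A(X, Y) = -1 - X
(-125 + (T/21 + 48/A(-6, 8)))**2 = (-125 + (-50/21 + 48/(-1 - 1*(-6))))**2 = (-125 + (-50*1/21 + 48/(-1 + 6)))**2 = (-125 + (-50/21 + 48/5))**2 = (-125 + 758/105)**2 = (-12367/105)**2 = 152942689/11025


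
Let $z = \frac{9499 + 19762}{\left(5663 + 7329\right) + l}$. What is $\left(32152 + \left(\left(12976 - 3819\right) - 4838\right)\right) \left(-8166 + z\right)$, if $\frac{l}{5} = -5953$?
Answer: $- \frac{1665479567903}{5591} \approx -2.9789 \cdot 10^{8}$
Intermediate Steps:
$l = -29765$ ($l = 5 \left(-5953\right) = -29765$)
$z = - \frac{29261}{16773}$ ($z = \frac{9499 + 19762}{\left(5663 + 7329\right) - 29765} = \frac{29261}{12992 - 29765} = \frac{29261}{-16773} = 29261 \left(- \frac{1}{16773}\right) = - \frac{29261}{16773} \approx -1.7445$)
$\left(32152 + \left(\left(12976 - 3819\right) - 4838\right)\right) \left(-8166 + z\right) = \left(32152 + \left(\left(12976 - 3819\right) - 4838\right)\right) \left(-8166 - \frac{29261}{16773}\right) = \left(32152 + \left(9157 - 4838\right)\right) \left(- \frac{136997579}{16773}\right) = \left(32152 + 4319\right) \left(- \frac{136997579}{16773}\right) = 36471 \left(- \frac{136997579}{16773}\right) = - \frac{1665479567903}{5591}$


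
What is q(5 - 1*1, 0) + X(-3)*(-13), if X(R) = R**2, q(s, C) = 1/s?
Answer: -467/4 ≈ -116.75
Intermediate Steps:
q(5 - 1*1, 0) + X(-3)*(-13) = 1/(5 - 1*1) + (-3)**2*(-13) = 1/(5 - 1) + 9*(-13) = 1/4 - 117 = -467/4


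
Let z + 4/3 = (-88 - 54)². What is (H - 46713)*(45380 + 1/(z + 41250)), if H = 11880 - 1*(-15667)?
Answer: -80120784005269/92119 ≈ -8.6975e+8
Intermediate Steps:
H = 27547 (H = 11880 + 15667 = 27547)
z = 60488/3 (z = -4/3 + (-88 - 54)² = -4/3 + (-142)² = -4/3 + 20164 = 60488/3 ≈ 20163.)
(H - 46713)*(45380 + 1/(z + 41250)) = (27547 - 46713)*(45380 + 1/(60488/3 + 41250)) = -19166*(45380 + 1/(184238/3)) = -19166*(45380 + 3/184238) = -19166*8360720443/184238 = -80120784005269/92119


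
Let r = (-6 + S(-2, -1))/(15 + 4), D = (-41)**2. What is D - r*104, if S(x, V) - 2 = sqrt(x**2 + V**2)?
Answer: 32355/19 - 104*sqrt(5)/19 ≈ 1690.7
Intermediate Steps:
S(x, V) = 2 + sqrt(V**2 + x**2) (S(x, V) = 2 + sqrt(x**2 + V**2) = 2 + sqrt(V**2 + x**2))
D = 1681
r = -4/19 + sqrt(5)/19 (r = (-6 + (2 + sqrt((-1)**2 + (-2)**2)))/(15 + 4) = (-6 + (2 + sqrt(1 + 4)))/19 = (-6 + (2 + sqrt(5)))*(1/19) = (-4 + sqrt(5))*(1/19) = -4/19 + sqrt(5)/19 ≈ -0.092839)
D - r*104 = 1681 - (-4/19 + sqrt(5)/19)*104 = 1681 - (-416/19 + 104*sqrt(5)/19) = 1681 + (416/19 - 104*sqrt(5)/19) = 32355/19 - 104*sqrt(5)/19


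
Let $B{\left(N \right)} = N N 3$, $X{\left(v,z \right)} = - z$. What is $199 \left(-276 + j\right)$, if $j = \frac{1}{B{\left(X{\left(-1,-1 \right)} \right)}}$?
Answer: $- \frac{164573}{3} \approx -54858.0$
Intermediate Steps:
$B{\left(N \right)} = 3 N^{2}$ ($B{\left(N \right)} = N^{2} \cdot 3 = 3 N^{2}$)
$j = \frac{1}{3}$ ($j = \frac{1}{3 \left(\left(-1\right) \left(-1\right)\right)^{2}} = \frac{1}{3 \cdot 1^{2}} = \frac{1}{3 \cdot 1} = \frac{1}{3} \approx 0.33333$)
$199 \left(-276 + j\right) = 199 \left(-276 + \frac{1}{3}\right) = 199 \left(- \frac{827}{3}\right) = - \frac{164573}{3}$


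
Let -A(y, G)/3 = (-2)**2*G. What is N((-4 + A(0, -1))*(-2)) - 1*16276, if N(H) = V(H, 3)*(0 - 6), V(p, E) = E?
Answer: -16294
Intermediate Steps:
A(y, G) = -12*G (A(y, G) = -3*(-2)**2*G = -12*G)
N(H) = -18 (N(H) = 3*(0 - 6) = 3*(-6) = -18)
N((-4 + A(0, -1))*(-2)) - 1*16276 = -18 - 1*16276 = -18 - 16276 = -16294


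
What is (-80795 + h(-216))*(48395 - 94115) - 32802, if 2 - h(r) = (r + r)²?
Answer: 12226272438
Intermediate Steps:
h(r) = 2 - 4*r² (h(r) = 2 - (r + r)² = 2 - (2*r)² = 2 - 4*r²)
(-80795 + h(-216))*(48395 - 94115) - 32802 = (-80795 + (2 - 4*(-216)²))*(48395 - 94115) - 32802 = (-80795 + (2 - 4*46656))*(-45720) - 32802 = (-80795 + (2 - 186624))*(-45720) - 32802 = (-80795 - 186622)*(-45720) - 32802 = -267417*(-45720) - 32802 = 12226305240 - 32802 = 12226272438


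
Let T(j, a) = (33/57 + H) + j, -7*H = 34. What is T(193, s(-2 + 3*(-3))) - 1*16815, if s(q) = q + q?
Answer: -2211295/133 ≈ -16626.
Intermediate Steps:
H = -34/7 (H = -⅐*34 = -34/7 ≈ -4.8571)
s(q) = 2*q
T(j, a) = -569/133 + j (T(j, a) = (33/57 - 34/7) + j = (33*(1/57) - 34/7) + j = (11/19 - 34/7) + j = -569/133 + j)
T(193, s(-2 + 3*(-3))) - 1*16815 = (-569/133 + 193) - 1*16815 = 25100/133 - 16815 = -2211295/133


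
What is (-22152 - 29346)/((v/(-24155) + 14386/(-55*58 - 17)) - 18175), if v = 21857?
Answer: 1994648473665/704172754552 ≈ 2.8326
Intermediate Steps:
(-22152 - 29346)/((v/(-24155) + 14386/(-55*58 - 17)) - 18175) = (-22152 - 29346)/((21857/(-24155) + 14386/(-55*58 - 17)) - 18175) = -51498/((21857*(-1/24155) + 14386/(-3190 - 17)) - 18175) = -51498/((-21857/24155 + 14386/(-3207)) - 18175) = -51498/((-21857/24155 + 14386*(-1/3207)) - 18175) = -51498/((-21857/24155 - 14386/3207) - 18175) = -51498/(-417589229/77465085 - 18175) = -51498/(-1408345509104/77465085) = -51498*(-77465085/1408345509104) = 1994648473665/704172754552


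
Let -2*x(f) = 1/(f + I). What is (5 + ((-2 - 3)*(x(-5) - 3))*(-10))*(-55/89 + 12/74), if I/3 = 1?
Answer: 397765/6586 ≈ 60.396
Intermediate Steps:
I = 3 (I = 3*1 = 3)
x(f) = -1/(2*(3 + f)) (x(f) = -1/(2*(f + 3)) = -1/(2*(3 + f)))
(5 + ((-2 - 3)*(x(-5) - 3))*(-10))*(-55/89 + 12/74) = (5 + ((-2 - 3)*(-1/(6 + 2*(-5)) - 3))*(-10))*(-55/89 + 12/74) = (5 - 5*(-1/(6 - 10) - 3)*(-10))*(-55*1/89 + 12*(1/74)) = (5 - 5*(-1/(-4) - 3)*(-10))*(-55/89 + 6/37) = (5 - 5*(-1*(-1/4) - 3)*(-10))*(-1501/3293) = (5 - 5*(1/4 - 3)*(-10))*(-1501/3293) = (5 - 5*(-11/4)*(-10))*(-1501/3293) = (5 + (55/4)*(-10))*(-1501/3293) = (5 - 275/2)*(-1501/3293) = -265/2*(-1501/3293) = 397765/6586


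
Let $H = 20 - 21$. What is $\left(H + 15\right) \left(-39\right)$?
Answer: $-546$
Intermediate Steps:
$H = -1$ ($H = 20 - 21 = -1$)
$\left(H + 15\right) \left(-39\right) = \left(-1 + 15\right) \left(-39\right) = 14 \left(-39\right) = -546$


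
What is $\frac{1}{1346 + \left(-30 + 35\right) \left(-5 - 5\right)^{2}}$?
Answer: $\frac{1}{1846} \approx 0.00054171$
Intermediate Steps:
$\frac{1}{1346 + \left(-30 + 35\right) \left(-5 - 5\right)^{2}} = \frac{1}{1346 + 5 \left(-10\right)^{2}} = \frac{1}{1346 + 5 \cdot 100} = \frac{1}{1346 + 500} = \frac{1}{1846}$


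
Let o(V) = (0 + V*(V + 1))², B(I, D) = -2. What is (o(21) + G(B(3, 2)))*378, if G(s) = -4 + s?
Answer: 80679564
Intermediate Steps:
o(V) = V²*(1 + V)² (o(V) = (0 + V*(1 + V))² = (V*(1 + V))² = V²*(1 + V)²)
(o(21) + G(B(3, 2)))*378 = (21²*(1 + 21)² + (-4 - 2))*378 = (441*22² - 6)*378 = (441*484 - 6)*378 = (213444 - 6)*378 = 213438*378 = 80679564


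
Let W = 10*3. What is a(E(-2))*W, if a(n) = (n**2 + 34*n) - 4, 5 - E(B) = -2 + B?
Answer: 11490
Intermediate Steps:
W = 30
E(B) = 7 - B (E(B) = 5 - (-2 + B) = 5 + (2 - B) = 7 - B)
a(n) = -4 + n**2 + 34*n
a(E(-2))*W = (-4 + (7 - 1*(-2))**2 + 34*(7 - 1*(-2)))*30 = (-4 + (7 + 2)**2 + 34*(7 + 2))*30 = (-4 + 9**2 + 34*9)*30 = (-4 + 81 + 306)*30 = 383*30 = 11490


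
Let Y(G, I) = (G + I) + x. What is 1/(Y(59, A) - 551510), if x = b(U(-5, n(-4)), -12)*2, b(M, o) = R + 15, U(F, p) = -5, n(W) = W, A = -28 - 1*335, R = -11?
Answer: -1/551806 ≈ -1.8122e-6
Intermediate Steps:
A = -363 (A = -28 - 335 = -363)
b(M, o) = 4 (b(M, o) = -11 + 15 = 4)
x = 8 (x = 4*2 = 8)
Y(G, I) = 8 + G + I (Y(G, I) = (G + I) + 8 = 8 + G + I)
1/(Y(59, A) - 551510) = 1/((8 + 59 - 363) - 551510) = 1/(-296 - 551510) = 1/(-551806) = -1/551806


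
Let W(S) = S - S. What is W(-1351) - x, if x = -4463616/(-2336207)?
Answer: -4463616/2336207 ≈ -1.9106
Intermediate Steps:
W(S) = 0
x = 4463616/2336207 (x = -4463616*(-1/2336207) = 4463616/2336207 ≈ 1.9106)
W(-1351) - x = 0 - 1*4463616/2336207 = 0 - 4463616/2336207 = -4463616/2336207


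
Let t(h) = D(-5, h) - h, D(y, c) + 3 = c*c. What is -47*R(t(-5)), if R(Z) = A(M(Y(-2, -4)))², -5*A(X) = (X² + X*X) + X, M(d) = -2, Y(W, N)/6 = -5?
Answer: -1692/25 ≈ -67.680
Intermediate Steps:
Y(W, N) = -30 (Y(W, N) = 6*(-5) = -30)
D(y, c) = -3 + c² (D(y, c) = -3 + c*c = -3 + c²)
A(X) = -2*X²/5 - X/5 (A(X) = -((X² + X*X) + X)/5 = -((X² + X²) + X)/5 = -(2*X² + X)/5 = -(X + 2*X²)/5 = -2*X²/5 - X/5)
t(h) = -3 + h² - h (t(h) = (-3 + h²) - h = -3 + h² - h)
R(Z) = 36/25 (R(Z) = (-⅕*(-2)*(1 + 2*(-2)))² = (-⅕*(-2)*(1 - 4))² = (-⅕*(-2)*(-3))² = (-6/5)² = 36/25)
-47*R(t(-5)) = -47*36/25 = -1692/25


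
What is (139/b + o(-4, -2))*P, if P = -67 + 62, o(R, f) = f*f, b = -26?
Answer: 175/26 ≈ 6.7308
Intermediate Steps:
o(R, f) = f²
P = -5
(139/b + o(-4, -2))*P = (139/(-26) + (-2)²)*(-5) = (139*(-1/26) + 4)*(-5) = (-139/26 + 4)*(-5) = -35/26*(-5) = 175/26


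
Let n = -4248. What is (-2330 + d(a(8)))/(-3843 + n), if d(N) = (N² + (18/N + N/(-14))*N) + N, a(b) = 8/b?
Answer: 32341/113274 ≈ 0.28551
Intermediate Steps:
d(N) = N + N² + N*(18/N - N/14) (d(N) = (N² + (18/N + N*(-1/14))*N) + N = (N² + (18/N - N/14)*N) + N = (N² + N*(18/N - N/14)) + N = N + N² + N*(18/N - N/14))
(-2330 + d(a(8)))/(-3843 + n) = (-2330 + (18 + 8/8 + 13*(8/8)²/14))/(-3843 - 4248) = (-2330 + (18 + 8*(⅛) + 13*(8*(⅛))²/14))/(-8091) = (-2330 + (18 + 1 + (13/14)*1²))*(-1/8091) = (-2330 + (18 + 1 + (13/14)*1))*(-1/8091) = (-2330 + (18 + 1 + 13/14))*(-1/8091) = (-2330 + 279/14)*(-1/8091) = -32341/14*(-1/8091) = 32341/113274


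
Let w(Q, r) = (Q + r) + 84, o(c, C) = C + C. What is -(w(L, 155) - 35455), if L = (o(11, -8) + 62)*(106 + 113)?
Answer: 25142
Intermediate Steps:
o(c, C) = 2*C
L = 10074 (L = (2*(-8) + 62)*(106 + 113) = (-16 + 62)*219 = 46*219 = 10074)
w(Q, r) = 84 + Q + r
-(w(L, 155) - 35455) = -((84 + 10074 + 155) - 35455) = -(10313 - 35455) = -1*(-25142) = 25142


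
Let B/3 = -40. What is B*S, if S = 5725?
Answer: -687000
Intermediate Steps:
B = -120 (B = 3*(-40) = -120)
B*S = -120*5725 = -687000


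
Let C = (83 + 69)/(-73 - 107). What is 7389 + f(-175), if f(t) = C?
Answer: 332467/45 ≈ 7388.2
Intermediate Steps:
C = -38/45 (C = 152/(-180) = 152*(-1/180) = -38/45 ≈ -0.84444)
f(t) = -38/45
7389 + f(-175) = 7389 - 38/45 = 332467/45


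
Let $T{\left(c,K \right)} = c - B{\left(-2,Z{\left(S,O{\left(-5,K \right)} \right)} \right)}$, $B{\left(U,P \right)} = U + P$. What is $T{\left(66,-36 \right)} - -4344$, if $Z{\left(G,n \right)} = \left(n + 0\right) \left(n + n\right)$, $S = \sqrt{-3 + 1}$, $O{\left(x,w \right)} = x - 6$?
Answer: $4170$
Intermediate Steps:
$O{\left(x,w \right)} = -6 + x$ ($O{\left(x,w \right)} = x - 6 = -6 + x$)
$S = i \sqrt{2}$ ($S = \sqrt{-2} = i \sqrt{2} \approx 1.4142 i$)
$Z{\left(G,n \right)} = 2 n^{2}$ ($Z{\left(G,n \right)} = n 2 n = 2 n^{2}$)
$B{\left(U,P \right)} = P + U$
$T{\left(c,K \right)} = -240 + c$ ($T{\left(c,K \right)} = c - \left(2 \left(-6 - 5\right)^{2} - 2\right) = c - \left(2 \left(-11\right)^{2} - 2\right) = c - \left(2 \cdot 121 - 2\right) = c - \left(242 - 2\right) = c - 240 = -240 + c$)
$T{\left(66,-36 \right)} - -4344 = \left(-240 + 66\right) - -4344 = -174 + 4344 = 4170$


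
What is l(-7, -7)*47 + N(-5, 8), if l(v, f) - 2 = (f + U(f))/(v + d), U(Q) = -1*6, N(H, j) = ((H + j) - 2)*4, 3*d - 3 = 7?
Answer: 2911/11 ≈ 264.64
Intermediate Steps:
d = 10/3 (d = 1 + (⅓)*7 = 1 + 7/3 = 10/3 ≈ 3.3333)
N(H, j) = -8 + 4*H + 4*j (N(H, j) = (-2 + H + j)*4 = -8 + 4*H + 4*j)
U(Q) = -6
l(v, f) = 2 + (-6 + f)/(10/3 + v) (l(v, f) = 2 + (f - 6)/(v + 10/3) = 2 + (-6 + f)/(10/3 + v))
l(-7, -7)*47 + N(-5, 8) = ((2 + 3*(-7) + 6*(-7))/(10 + 3*(-7)))*47 + (-8 + 4*(-5) + 4*8) = ((2 - 21 - 42)/(10 - 21))*47 + (-8 - 20 + 32) = (-61/(-11))*47 + 4 = -1/11*(-61)*47 + 4 = (61/11)*47 + 4 = 2867/11 + 4 = 2911/11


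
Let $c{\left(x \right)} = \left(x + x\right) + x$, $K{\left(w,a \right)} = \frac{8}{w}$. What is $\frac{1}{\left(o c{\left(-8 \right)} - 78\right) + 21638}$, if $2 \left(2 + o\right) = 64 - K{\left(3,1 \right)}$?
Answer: $\frac{1}{20872} \approx 4.7911 \cdot 10^{-5}$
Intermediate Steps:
$c{\left(x \right)} = 3 x$ ($c{\left(x \right)} = 2 x + x = 3 x$)
$o = \frac{86}{3}$ ($o = -2 + \frac{64 - \frac{8}{3}}{2} = -2 + \frac{1}{2} \cdot \frac{184}{3} = -2 + \frac{92}{3} = \frac{86}{3} \approx 28.667$)
$\frac{1}{\left(o c{\left(-8 \right)} - 78\right) + 21638} = \frac{1}{\left(\frac{86 \cdot 3 \left(-8\right)}{3} - 78\right) + 21638} = \frac{1}{\left(\frac{86}{3} \left(-24\right) - 78\right) + 21638} = \frac{1}{\left(-688 - 78\right) + 21638} = \frac{1}{-766 + 21638} = \frac{1}{20872}$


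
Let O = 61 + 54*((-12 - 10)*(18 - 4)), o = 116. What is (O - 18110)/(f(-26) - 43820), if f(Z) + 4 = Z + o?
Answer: 34681/43734 ≈ 0.79300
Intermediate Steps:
f(Z) = 112 + Z (f(Z) = -4 + (Z + 116) = -4 + (116 + Z) = 112 + Z)
O = -16571 (O = 61 + 54*(-22*14) = 61 + 54*(-308) = 61 - 16632 = -16571)
(O - 18110)/(f(-26) - 43820) = (-16571 - 18110)/((112 - 26) - 43820) = -34681/(86 - 43820) = -34681/(-43734) = -34681*(-1/43734) = 34681/43734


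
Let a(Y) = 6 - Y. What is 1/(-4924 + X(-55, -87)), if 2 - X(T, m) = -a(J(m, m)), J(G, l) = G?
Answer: -1/4829 ≈ -0.00020708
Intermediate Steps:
X(T, m) = 8 - m (X(T, m) = 2 - (-1)*(6 - m) = 2 - (-6 + m) = 2 + (6 - m) = 8 - m)
1/(-4924 + X(-55, -87)) = 1/(-4924 + (8 - 1*(-87))) = 1/(-4924 + (8 + 87)) = 1/(-4924 + 95) = 1/(-4829) = -1/4829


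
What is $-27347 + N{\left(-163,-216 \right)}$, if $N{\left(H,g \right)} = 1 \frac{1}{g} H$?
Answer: $- \frac{5906789}{216} \approx -27346.0$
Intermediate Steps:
$N{\left(H,g \right)} = \frac{H}{g}$
$-27347 + N{\left(-163,-216 \right)} = -27347 - \frac{163}{-216} = -27347 - - \frac{163}{216} = -27347 + \frac{163}{216} = - \frac{5906789}{216}$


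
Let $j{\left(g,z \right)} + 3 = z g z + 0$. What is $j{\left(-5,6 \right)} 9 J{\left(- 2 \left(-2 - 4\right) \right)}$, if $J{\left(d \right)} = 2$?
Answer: $-3294$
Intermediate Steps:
$j{\left(g,z \right)} = -3 + g z^{2}$ ($j{\left(g,z \right)} = -3 + \left(z g z + 0\right) = -3 + \left(g z z + 0\right) = -3 + \left(g z^{2} + 0\right) = -3 + g z^{2}$)
$j{\left(-5,6 \right)} 9 J{\left(- 2 \left(-2 - 4\right) \right)} = \left(-3 - 5 \cdot 6^{2}\right) 9 \cdot 2 = \left(-3 - 180\right) 9 \cdot 2 = \left(-183\right) 9 \cdot 2 = \left(-1647\right) 2 = -3294$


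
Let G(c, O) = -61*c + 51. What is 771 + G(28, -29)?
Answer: -886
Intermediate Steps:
G(c, O) = 51 - 61*c
771 + G(28, -29) = 771 + (51 - 61*28) = 771 + (51 - 1708) = 771 - 1657 = -886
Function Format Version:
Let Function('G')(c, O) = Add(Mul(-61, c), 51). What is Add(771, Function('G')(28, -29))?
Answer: -886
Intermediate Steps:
Function('G')(c, O) = Add(51, Mul(-61, c))
Add(771, Function('G')(28, -29)) = Add(771, Add(51, Mul(-61, 28))) = Add(771, Add(51, -1708)) = Add(771, -1657) = -886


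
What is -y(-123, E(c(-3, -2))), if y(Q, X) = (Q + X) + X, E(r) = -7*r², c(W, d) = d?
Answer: 179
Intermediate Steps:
y(Q, X) = Q + 2*X
-y(-123, E(c(-3, -2))) = -(-123 + 2*(-7*(-2)²)) = -(-123 + 2*(-7*4)) = -(-123 + 2*(-28)) = -(-123 - 56) = -1*(-179) = 179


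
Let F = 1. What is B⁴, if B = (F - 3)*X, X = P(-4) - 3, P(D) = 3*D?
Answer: 810000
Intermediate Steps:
X = -15 (X = 3*(-4) - 3 = -12 - 3 = -15)
B = 30 (B = (1 - 3)*(-15) = -2*(-15) = 30)
B⁴ = 30⁴ = 810000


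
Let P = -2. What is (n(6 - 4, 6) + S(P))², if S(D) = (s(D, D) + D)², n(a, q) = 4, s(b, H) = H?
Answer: 400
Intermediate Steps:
S(D) = 4*D² (S(D) = (D + D)² = (2*D)² = 4*D²)
(n(6 - 4, 6) + S(P))² = (4 + 4*(-2)²)² = (4 + 4*4)² = (4 + 16)² = 20² = 400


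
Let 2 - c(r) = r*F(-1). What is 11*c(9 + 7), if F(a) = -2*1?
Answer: 374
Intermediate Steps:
F(a) = -2
c(r) = 2 + 2*r (c(r) = 2 - r*(-2) = 2 - (-2)*r = 2 + 2*r)
11*c(9 + 7) = 11*(2 + 2*(9 + 7)) = 11*(2 + 2*16) = 11*(2 + 32) = 11*34 = 374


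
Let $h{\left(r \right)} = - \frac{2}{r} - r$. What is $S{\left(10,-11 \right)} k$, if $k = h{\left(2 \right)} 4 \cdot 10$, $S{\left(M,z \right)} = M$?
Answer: $-1200$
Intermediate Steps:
$h{\left(r \right)} = - r - \frac{2}{r}$
$k = -120$ ($k = \left(\left(-1\right) 2 - \frac{2}{2}\right) 4 \cdot 10 = \left(-2 - 1\right) 4 \cdot 10 = \left(-3\right) 4 \cdot 10 = \left(-12\right) 10 = -120$)
$S{\left(10,-11 \right)} k = 10 \left(-120\right) = -1200$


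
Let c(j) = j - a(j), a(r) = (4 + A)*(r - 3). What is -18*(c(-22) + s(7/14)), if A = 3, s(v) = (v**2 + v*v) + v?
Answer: -2772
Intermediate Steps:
s(v) = v + 2*v**2 (s(v) = (v**2 + v**2) + v = 2*v**2 + v = v + 2*v**2)
a(r) = -21 + 7*r (a(r) = (4 + 3)*(r - 3) = 7*(-3 + r) = -21 + 7*r)
c(j) = 21 - 6*j (c(j) = j - (-21 + 7*j) = j + (21 - 7*j) = 21 - 6*j)
-18*(c(-22) + s(7/14)) = -18*((21 - 6*(-22)) + (7/14)*(1 + 2*(7/14))) = -18*((21 + 132) + (7*(1/14))*(1 + 2*(7*(1/14)))) = -18*(153 + (1 + 2*(1/2))/2) = -18*(153 + (1 + 1)/2) = -18*(153 + (1/2)*2) = -18*(153 + 1) = -18*154 = -2772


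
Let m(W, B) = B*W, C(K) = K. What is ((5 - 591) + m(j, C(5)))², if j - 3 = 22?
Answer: 212521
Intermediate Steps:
j = 25 (j = 3 + 22 = 25)
((5 - 591) + m(j, C(5)))² = ((5 - 591) + 5*25)² = (-586 + 125)² = (-461)² = 212521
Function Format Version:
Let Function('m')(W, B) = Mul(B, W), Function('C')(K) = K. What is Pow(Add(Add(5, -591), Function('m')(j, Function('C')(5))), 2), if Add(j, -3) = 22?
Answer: 212521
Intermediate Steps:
j = 25 (j = Add(3, 22) = 25)
Pow(Add(Add(5, -591), Function('m')(j, Function('C')(5))), 2) = Pow(Add(Add(5, -591), Mul(5, 25)), 2) = Pow(Add(-586, 125), 2) = Pow(-461, 2) = 212521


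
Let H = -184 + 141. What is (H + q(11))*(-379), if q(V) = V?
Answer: 12128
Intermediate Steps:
H = -43
(H + q(11))*(-379) = (-43 + 11)*(-379) = -32*(-379) = 12128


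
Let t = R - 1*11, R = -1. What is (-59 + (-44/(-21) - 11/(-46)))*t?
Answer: 109478/161 ≈ 679.99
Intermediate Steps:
t = -12 (t = -1 - 1*11 = -1 - 11 = -12)
(-59 + (-44/(-21) - 11/(-46)))*t = (-59 + (-44/(-21) - 11/(-46)))*(-12) = (-59 + (-44*(-1/21) - 11*(-1/46)))*(-12) = (-59 + (44/21 + 11/46))*(-12) = (-59 + 2255/966)*(-12) = -54739/966*(-12) = 109478/161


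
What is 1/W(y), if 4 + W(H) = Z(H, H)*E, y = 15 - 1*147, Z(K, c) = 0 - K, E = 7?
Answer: 1/920 ≈ 0.0010870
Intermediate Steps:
Z(K, c) = -K
y = -132 (y = 15 - 147 = -132)
W(H) = -4 - 7*H (W(H) = -4 - H*7 = -4 - 7*H)
1/W(y) = 1/(-4 - 7*(-132)) = 1/(-4 + 924) = 1/920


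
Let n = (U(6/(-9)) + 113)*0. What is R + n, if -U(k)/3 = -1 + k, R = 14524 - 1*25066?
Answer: -10542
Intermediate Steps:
R = -10542 (R = 14524 - 25066 = -10542)
U(k) = 3 - 3*k (U(k) = -3*(-1 + k) = 3 - 3*k)
n = 0 (n = ((3 - 18/(-9)) + 113)*0 = ((3 - 18*(-1)/9) + 113)*0 = ((3 - 3*(-⅔)) + 113)*0 = ((3 + 2) + 113)*0 = (5 + 113)*0 = 118*0 = 0)
R + n = -10542 + 0 = -10542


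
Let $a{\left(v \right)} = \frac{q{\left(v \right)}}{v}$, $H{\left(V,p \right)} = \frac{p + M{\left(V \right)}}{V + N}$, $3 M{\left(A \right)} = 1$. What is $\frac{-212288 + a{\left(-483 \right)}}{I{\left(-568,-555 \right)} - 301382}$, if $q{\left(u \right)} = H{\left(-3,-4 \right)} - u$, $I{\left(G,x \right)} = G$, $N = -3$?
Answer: $\frac{167785507}{238650300} \approx 0.70306$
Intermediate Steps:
$M{\left(A \right)} = \frac{1}{3}$ ($M{\left(A \right)} = \frac{1}{3} \cdot 1 = \frac{1}{3}$)
$H{\left(V,p \right)} = \frac{\frac{1}{3} + p}{-3 + V}$ ($H{\left(V,p \right)} = \frac{p + \frac{1}{3}}{V - 3} = \frac{\frac{1}{3} + p}{-3 + V}$)
$q{\left(u \right)} = \frac{11}{18} - u$ ($q{\left(u \right)} = \frac{\frac{1}{3} - 4}{-3 - 3} - u = \frac{1}{-6} \left(- \frac{11}{3}\right) - u = \left(- \frac{1}{6}\right) \left(- \frac{11}{3}\right) - u = \frac{11}{18} - u$)
$a{\left(v \right)} = \frac{\frac{11}{18} - v}{v}$
$\frac{-212288 + a{\left(-483 \right)}}{I{\left(-568,-555 \right)} - 301382} = \frac{-212288 + \frac{\frac{11}{18} - -483}{-483}}{-568 - 301382} = \frac{-212288 - \frac{\frac{11}{18} + 483}{483}}{-301950} = \left(-212288 - \frac{8705}{8694}\right) \left(- \frac{1}{301950}\right) = \left(- \frac{1845640577}{8694}\right) \left(- \frac{1}{301950}\right) = \frac{167785507}{238650300}$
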